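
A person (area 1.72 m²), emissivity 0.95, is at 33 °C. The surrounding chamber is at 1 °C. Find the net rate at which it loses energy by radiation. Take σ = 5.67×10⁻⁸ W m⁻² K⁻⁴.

Q ≈ 290 W

Convert: 33 °C = 306 K; 1 °C = 274 K.
Q = εσA(T⁴ − T_s⁴). T⁴ − T_s⁴ = (306)⁴ − (274)⁴ = 8.77×10^9 − 5.64×10^9 = 3.13×10^9 K⁴.
Q = 0.95 × 5.67×10⁻⁸ × 1.72 × 3.13×10^9 = 290 W.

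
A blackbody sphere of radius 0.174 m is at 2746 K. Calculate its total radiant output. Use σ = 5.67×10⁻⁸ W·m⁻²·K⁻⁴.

A = 4πr² = 4π × (0.174)² = 0.380 m².
P = σAT⁴ = 5.67×10⁻⁸ × 0.380 × (2746)⁴ = 5.67×10⁻⁸ × 0.380 × 5.69×10^13.
P = 1.23×10^6 W.

P ≈ 1.23×10^6 W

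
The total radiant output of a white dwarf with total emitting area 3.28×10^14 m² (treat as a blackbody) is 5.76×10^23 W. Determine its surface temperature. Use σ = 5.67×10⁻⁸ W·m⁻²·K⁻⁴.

From P = σAT⁴, T = (P / σA)^(1/4) = (5.76×10^23 / (5.67×10⁻⁸ × 3.28×10^14))^(1/4).
T = (3.10×10^16)^(1/4) = 13300 K.

T ≈ 13300 K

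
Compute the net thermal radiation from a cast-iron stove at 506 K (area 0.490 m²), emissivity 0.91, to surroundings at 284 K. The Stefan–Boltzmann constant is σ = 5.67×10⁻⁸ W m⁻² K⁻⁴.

Q ≈ 1490 W

Q = εσA(T⁴ − T_s⁴). T⁴ − T_s⁴ = (506)⁴ − (284)⁴ = 6.56×10^10 − 6.51×10^9 = 5.90×10^10 K⁴.
Q = 0.91 × 5.67×10⁻⁸ × 0.490 × 5.90×10^10 = 1490 W.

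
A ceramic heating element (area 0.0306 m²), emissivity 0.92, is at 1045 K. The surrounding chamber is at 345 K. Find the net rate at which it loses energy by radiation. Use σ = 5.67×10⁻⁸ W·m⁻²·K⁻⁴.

Q = εσA(T⁴ − T_s⁴). T⁴ − T_s⁴ = (1045)⁴ − (345)⁴ = 1.19×10^12 − 1.42×10^10 = 1.18×10^12 K⁴.
Q = 0.92 × 5.67×10⁻⁸ × 0.0306 × 1.18×10^12 = 1880 W.

Q ≈ 1880 W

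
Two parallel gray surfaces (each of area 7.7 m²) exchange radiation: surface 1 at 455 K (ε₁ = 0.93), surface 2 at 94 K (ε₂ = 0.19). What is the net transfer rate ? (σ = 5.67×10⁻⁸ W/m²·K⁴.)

Q ≈ 3500 W

For two large parallel gray plates, q = σ(T₁⁴ − T₂⁴) / (1/ε₁ + 1/ε₂ − 1).
1/ε₁ + 1/ε₂ − 1 = 1/0.93 + 1/0.19 − 1 = 5.338.
T₁⁴ − T₂⁴ = 4.29×10^10 − 7.81×10^7 = 4.28×10^10 K⁴.
q = 5.67×10⁻⁸ × 4.28×10^10 / 5.338 = 454 W/m².
Q = q·A = 454 × 7.7 = 3500 W.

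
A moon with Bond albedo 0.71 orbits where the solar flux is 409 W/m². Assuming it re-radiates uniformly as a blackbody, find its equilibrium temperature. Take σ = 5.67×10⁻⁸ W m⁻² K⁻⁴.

T ≈ 151 K

Power absorbed = (1−a)S·πR²; power emitted = 4πR²σT⁴. Equating and cancelling πR²:
T = ((1−a)S / 4σ)^(1/4) = (119 / (4 × 5.67×10⁻⁸))^(1/4) = (5.23×10^8)^(1/4).
T = 151 K.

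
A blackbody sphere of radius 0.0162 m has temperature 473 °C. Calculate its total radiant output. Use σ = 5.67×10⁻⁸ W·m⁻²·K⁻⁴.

P ≈ 57.9 W

A = 4πr² = 4π × (0.0162)² = 3.30×10^-3 m².
473 °C = 746 K.
P = σAT⁴ = 5.67×10⁻⁸ × 3.30×10^-3 × (746)⁴ = 5.67×10⁻⁸ × 3.30×10^-3 × 3.10×10^11.
P = 57.9 W.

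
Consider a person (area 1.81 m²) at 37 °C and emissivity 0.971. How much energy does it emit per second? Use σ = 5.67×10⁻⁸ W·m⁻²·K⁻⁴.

37 °C = 310 K.
P = εσAT⁴ = 0.971 × 5.67×10⁻⁸ × 1.81 × (310)⁴ = 0.971 × 5.67×10⁻⁸ × 1.81 × 9.24×10^9.
P = 920 W.

P ≈ 920 W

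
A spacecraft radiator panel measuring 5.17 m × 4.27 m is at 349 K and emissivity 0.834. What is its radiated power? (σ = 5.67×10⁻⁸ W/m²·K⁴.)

A = 5.17 × 4.27 = 22.1 m².
Stefan–Boltzmann: P = εσAT⁴ = 0.834 × 5.67×10⁻⁸ × 22.1 × (349)⁴ = 0.834 × 5.67×10⁻⁸ × 22.1 × 1.48×10^10.
P = 15500 W.

P ≈ 15500 W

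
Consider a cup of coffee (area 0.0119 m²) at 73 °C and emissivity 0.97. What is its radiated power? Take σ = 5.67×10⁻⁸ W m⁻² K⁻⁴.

P ≈ 9.38 W

73 °C = 346 K.
Stefan–Boltzmann: P = εσAT⁴ = 0.97 × 5.67×10⁻⁸ × 0.0119 × (346)⁴ = 0.97 × 5.67×10⁻⁸ × 0.0119 × 1.43×10^10.
P = 9.38 W.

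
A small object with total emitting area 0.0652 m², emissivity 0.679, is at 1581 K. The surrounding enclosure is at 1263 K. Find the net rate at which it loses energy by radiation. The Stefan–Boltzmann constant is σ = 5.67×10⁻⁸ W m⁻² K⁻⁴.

Q = εσA(T⁴ − T_s⁴). T⁴ − T_s⁴ = (1581)⁴ − (1263)⁴ = 6.25×10^12 − 2.54×10^12 = 3.70×10^12 K⁴.
Q = 0.679 × 5.67×10⁻⁸ × 0.0652 × 3.70×10^12 = 9300 W.

Q ≈ 9300 W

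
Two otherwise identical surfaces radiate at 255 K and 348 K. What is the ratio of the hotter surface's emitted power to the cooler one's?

P ∝ T⁴, so the ratio is (348/255)⁴ = (1.365)⁴ = 3.47.

ratio ≈ 3.47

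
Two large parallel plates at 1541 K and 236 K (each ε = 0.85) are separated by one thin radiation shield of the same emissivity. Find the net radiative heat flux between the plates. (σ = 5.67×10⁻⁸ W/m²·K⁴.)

q ≈ 1.18×10^5 W/m²

Each of the 2 gaps contributes resistance (2/ε − 1) = 2/0.85 − 1 = 1.353; total = 2.706.
q = σ(T₁⁴ − T₂⁴) / 2.706 = 5.67×10⁻⁸ × 5.64×10^12 / 2.706 = 1.18×10^5 W/m².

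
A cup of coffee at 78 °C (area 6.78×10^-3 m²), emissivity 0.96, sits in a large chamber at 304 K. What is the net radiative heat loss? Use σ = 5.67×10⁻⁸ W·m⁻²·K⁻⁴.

Convert: 78 °C = 351 K.
Q = εσA(T⁴ − T_s⁴). T⁴ − T_s⁴ = (351)⁴ − (304)⁴ = 1.52×10^10 − 8.54×10^9 = 6.64×10^9 K⁴.
Q = 0.96 × 5.67×10⁻⁸ × 6.78×10^-3 × 6.64×10^9 = 2.45 W.

Q ≈ 2.45 W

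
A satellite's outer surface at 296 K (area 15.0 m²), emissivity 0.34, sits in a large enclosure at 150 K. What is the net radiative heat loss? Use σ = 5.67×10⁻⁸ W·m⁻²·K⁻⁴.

Q ≈ 2070 W

Q = εσA(T⁴ − T_s⁴). T⁴ − T_s⁴ = (296)⁴ − (150)⁴ = 7.68×10^9 − 5.06×10^8 = 7.17×10^9 K⁴.
Q = 0.34 × 5.67×10⁻⁸ × 15.0 × 7.17×10^9 = 2070 W.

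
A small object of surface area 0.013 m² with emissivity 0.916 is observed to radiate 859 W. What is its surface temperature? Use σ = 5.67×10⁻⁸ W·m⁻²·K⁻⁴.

From P = εσAT⁴, T = (P / εσA)^(1/4) = (859 / (0.916 × 5.67×10⁻⁸ × 0.0130))^(1/4).
T = (1.27×10^12)^(1/4) = 1060 K.

T ≈ 1060 K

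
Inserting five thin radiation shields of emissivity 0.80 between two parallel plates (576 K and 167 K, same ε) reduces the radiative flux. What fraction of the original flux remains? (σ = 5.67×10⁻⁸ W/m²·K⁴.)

With N identical shields there are N+1 = 6 gaps in series, each with the same radiative resistance, so the flux falls to 1/(N+1) of its unshielded value.

ratio ≈ 0.167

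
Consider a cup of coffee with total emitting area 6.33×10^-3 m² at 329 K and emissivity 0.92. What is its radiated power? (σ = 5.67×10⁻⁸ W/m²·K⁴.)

P ≈ 3.87 W

P = εσAT⁴ = 0.92 × 5.67×10⁻⁸ × 6.33×10^-3 × (329)⁴ = 0.92 × 5.67×10⁻⁸ × 6.33×10^-3 × 1.17×10^10.
P = 3.87 W.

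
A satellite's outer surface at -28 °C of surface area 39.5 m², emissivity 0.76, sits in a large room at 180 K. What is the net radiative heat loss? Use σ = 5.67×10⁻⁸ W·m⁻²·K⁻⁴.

Q ≈ 4350 W

Convert: -28 °C = 245 K.
Q = εσA(T⁴ − T_s⁴). T⁴ − T_s⁴ = (245)⁴ − (180)⁴ = 3.60×10^9 − 1.05×10^9 = 2.55×10^9 K⁴.
Q = 0.76 × 5.67×10⁻⁸ × 39.5 × 2.55×10^9 = 4350 W.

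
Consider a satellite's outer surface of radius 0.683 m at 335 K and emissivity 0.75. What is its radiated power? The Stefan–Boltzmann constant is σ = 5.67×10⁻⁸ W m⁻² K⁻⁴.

P ≈ 3140 W

A = 4πr² = 4π × (0.683)² = 5.86 m².
Stefan–Boltzmann: P = εσAT⁴ = 0.75 × 5.67×10⁻⁸ × 5.86 × (335)⁴ = 0.75 × 5.67×10⁻⁸ × 5.86 × 1.26×10^10.
P = 3140 W.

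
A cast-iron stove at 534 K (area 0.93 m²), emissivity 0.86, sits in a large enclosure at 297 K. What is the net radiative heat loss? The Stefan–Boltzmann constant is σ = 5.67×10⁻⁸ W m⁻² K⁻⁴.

Q ≈ 3330 W

Q = εσA(T⁴ − T_s⁴). T⁴ − T_s⁴ = (534)⁴ − (297)⁴ = 8.13×10^10 − 7.78×10^9 = 7.35×10^10 K⁴.
Q = 0.86 × 5.67×10⁻⁸ × 0.930 × 7.35×10^10 = 3330 W.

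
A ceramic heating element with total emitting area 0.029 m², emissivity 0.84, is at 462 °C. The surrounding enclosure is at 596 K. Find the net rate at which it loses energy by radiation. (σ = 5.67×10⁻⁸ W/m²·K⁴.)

Q ≈ 229 W

Convert: 462 °C = 735 K.
Q = εσA(T⁴ − T_s⁴). T⁴ − T_s⁴ = (735)⁴ − (596)⁴ = 2.92×10^11 − 1.26×10^11 = 1.66×10^11 K⁴.
Q = 0.84 × 5.67×10⁻⁸ × 0.0290 × 1.66×10^11 = 229 W.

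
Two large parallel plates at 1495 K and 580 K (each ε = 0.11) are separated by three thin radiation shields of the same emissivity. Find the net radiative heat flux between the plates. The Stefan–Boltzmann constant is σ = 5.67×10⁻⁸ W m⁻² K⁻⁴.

q ≈ 4030 W/m²

Each of the 4 gaps contributes resistance (2/ε − 1) = 2/0.11 − 1 = 17.18; total = 68.73.
q = σ(T₁⁴ − T₂⁴) / 68.73 = 5.67×10⁻⁸ × 4.88×10^12 / 68.73 = 4030 W/m².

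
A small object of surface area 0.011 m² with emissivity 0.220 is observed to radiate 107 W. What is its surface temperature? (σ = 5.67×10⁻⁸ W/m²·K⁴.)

From P = εσAT⁴, T = (P / εσA)^(1/4) = (107 / (0.220 × 5.67×10⁻⁸ × 0.0110))^(1/4).
T = (7.80×10^11)^(1/4) = 940 K.

T ≈ 940 K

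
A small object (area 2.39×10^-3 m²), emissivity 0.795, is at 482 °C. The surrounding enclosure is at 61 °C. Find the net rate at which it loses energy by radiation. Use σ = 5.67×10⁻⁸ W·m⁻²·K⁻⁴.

Q ≈ 33.7 W

Convert: 482 °C = 755 K; 61 °C = 334 K.
Q = εσA(T⁴ − T_s⁴). T⁴ − T_s⁴ = (755)⁴ − (334)⁴ = 3.25×10^11 − 1.24×10^10 = 3.12×10^11 K⁴.
Q = 0.795 × 5.67×10⁻⁸ × 2.39×10^-3 × 3.12×10^11 = 33.7 W.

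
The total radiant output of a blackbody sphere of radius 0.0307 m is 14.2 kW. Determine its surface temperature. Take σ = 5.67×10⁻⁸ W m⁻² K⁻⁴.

T ≈ 2140 K

A = 4πr² = 4π × (0.0307)² = 0.0118 m².
From P = σAT⁴, T = (P / σA)^(1/4) = (14200 / (5.67×10⁻⁸ × 0.0118))^(1/4).
T = (2.11×10^13)^(1/4) = 2140 K.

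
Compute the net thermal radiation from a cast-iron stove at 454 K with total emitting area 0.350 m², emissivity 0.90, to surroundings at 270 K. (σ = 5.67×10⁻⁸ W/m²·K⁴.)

Q ≈ 664 W

Q = εσA(T⁴ − T_s⁴). T⁴ − T_s⁴ = (454)⁴ − (270)⁴ = 4.25×10^10 − 5.31×10^9 = 3.72×10^10 K⁴.
Q = 0.90 × 5.67×10⁻⁸ × 0.350 × 3.72×10^10 = 664 W.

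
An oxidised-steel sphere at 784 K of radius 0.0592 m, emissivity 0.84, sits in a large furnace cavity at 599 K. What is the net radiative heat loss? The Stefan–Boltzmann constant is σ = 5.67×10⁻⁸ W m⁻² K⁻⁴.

A = 4πr² = 4π × (0.0592)² = 0.0440 m².
Q = εσA(T⁴ − T_s⁴). T⁴ − T_s⁴ = (784)⁴ − (599)⁴ = 3.78×10^11 − 1.29×10^11 = 2.49×10^11 K⁴.
Q = 0.84 × 5.67×10⁻⁸ × 0.0440 × 2.49×10^11 = 522 W.

Q ≈ 522 W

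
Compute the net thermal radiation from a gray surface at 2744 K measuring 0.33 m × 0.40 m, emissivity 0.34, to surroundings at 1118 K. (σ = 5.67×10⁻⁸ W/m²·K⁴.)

Q ≈ 1.40×10^5 W

A = 0.33 × 0.40 = 0.132 m².
Q = εσA(T⁴ − T_s⁴). T⁴ − T_s⁴ = (2744)⁴ − (1118)⁴ = 5.67×10^13 − 1.56×10^12 = 5.51×10^13 K⁴.
Q = 0.34 × 5.67×10⁻⁸ × 0.132 × 5.51×10^13 = 1.40×10^5 W.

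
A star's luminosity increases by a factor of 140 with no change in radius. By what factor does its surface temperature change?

factor ≈ 3.44

P ∝ T⁴ ⇒ T ∝ P^(1/4), so T scales by (140)^(1/4) = 3.44.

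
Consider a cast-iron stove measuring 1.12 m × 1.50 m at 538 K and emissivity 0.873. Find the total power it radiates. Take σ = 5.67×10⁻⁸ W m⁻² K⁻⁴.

A = 1.12 × 1.50 = 1.68 m².
P = εσAT⁴ = 0.873 × 5.67×10⁻⁸ × 1.68 × (538)⁴ = 0.873 × 5.67×10⁻⁸ × 1.68 × 8.38×10^10.
P = 6970 W.

P ≈ 6970 W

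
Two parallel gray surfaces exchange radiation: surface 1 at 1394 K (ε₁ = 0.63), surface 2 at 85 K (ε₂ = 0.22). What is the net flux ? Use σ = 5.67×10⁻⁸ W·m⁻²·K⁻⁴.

For two large parallel gray plates, q = σ(T₁⁴ − T₂⁴) / (1/ε₁ + 1/ε₂ − 1).
1/ε₁ + 1/ε₂ − 1 = 1/0.63 + 1/0.22 − 1 = 5.133.
T₁⁴ − T₂⁴ = 3.78×10^12 − 5.22×10^7 = 3.78×10^12 K⁴.
q = 5.67×10⁻⁸ × 3.78×10^12 / 5.133 = 41700 W/m².

q ≈ 41700 W/m²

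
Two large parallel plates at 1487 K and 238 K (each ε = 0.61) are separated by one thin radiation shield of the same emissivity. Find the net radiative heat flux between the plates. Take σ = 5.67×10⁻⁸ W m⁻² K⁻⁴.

q ≈ 60800 W/m²

Each of the 2 gaps contributes resistance (2/ε − 1) = 2/0.61 − 1 = 2.279; total = 4.557.
q = σ(T₁⁴ − T₂⁴) / 4.557 = 5.67×10⁻⁸ × 4.89×10^12 / 4.557 = 60800 W/m².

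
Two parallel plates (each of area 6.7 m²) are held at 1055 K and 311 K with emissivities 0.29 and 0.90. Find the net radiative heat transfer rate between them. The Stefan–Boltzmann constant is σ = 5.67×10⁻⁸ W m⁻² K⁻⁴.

Q ≈ 1.31×10^5 W

For two large parallel gray plates, q = σ(T₁⁴ − T₂⁴) / (1/ε₁ + 1/ε₂ − 1).
1/ε₁ + 1/ε₂ − 1 = 1/0.29 + 1/0.90 − 1 = 3.559.
T₁⁴ − T₂⁴ = 1.24×10^12 − 9.35×10^9 = 1.23×10^12 K⁴.
q = 5.67×10⁻⁸ × 1.23×10^12 / 3.559 = 19600 W/m².
Q = q·A = 19600 × 6.7 = 1.31×10^5 W.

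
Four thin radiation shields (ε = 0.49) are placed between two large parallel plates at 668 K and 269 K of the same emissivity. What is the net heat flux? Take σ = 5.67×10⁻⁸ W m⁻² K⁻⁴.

q ≈ 713 W/m²

Each of the 5 gaps contributes resistance (2/ε − 1) = 2/0.49 − 1 = 3.082; total = 15.41.
q = σ(T₁⁴ − T₂⁴) / 15.41 = 5.67×10⁻⁸ × 1.94×10^11 / 15.41 = 713 W/m².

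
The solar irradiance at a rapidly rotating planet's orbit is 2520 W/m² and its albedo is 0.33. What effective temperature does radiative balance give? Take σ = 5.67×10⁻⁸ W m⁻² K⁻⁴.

T ≈ 294 K

Power absorbed = (1−a)S·πR²; power emitted = 4πR²σT⁴. Equating and cancelling πR²:
T = ((1−a)S / 4σ)^(1/4) = (1690 / (4 × 5.67×10⁻⁸))^(1/4) = (7.44×10^9)^(1/4).
T = 294 K.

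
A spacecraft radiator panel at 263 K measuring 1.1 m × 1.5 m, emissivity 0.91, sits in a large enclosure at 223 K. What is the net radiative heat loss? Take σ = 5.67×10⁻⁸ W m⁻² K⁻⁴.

A = 1.1 × 1.5 = 1.65 m².
Q = εσA(T⁴ − T_s⁴). T⁴ − T_s⁴ = (263)⁴ − (223)⁴ = 4.78×10^9 − 2.47×10^9 = 2.31×10^9 K⁴.
Q = 0.91 × 5.67×10⁻⁸ × 1.65 × 2.31×10^9 = 197 W.

Q ≈ 197 W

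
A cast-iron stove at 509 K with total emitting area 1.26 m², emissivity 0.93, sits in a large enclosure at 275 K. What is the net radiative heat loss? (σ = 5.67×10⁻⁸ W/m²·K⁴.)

Q = εσA(T⁴ − T_s⁴). T⁴ − T_s⁴ = (509)⁴ − (275)⁴ = 6.71×10^10 − 5.72×10^9 = 6.14×10^10 K⁴.
Q = 0.93 × 5.67×10⁻⁸ × 1.26 × 6.14×10^10 = 4080 W.

Q ≈ 4080 W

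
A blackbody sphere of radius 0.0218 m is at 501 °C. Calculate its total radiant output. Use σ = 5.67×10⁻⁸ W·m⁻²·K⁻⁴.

A = 4πr² = 4π × (0.0218)² = 5.97×10^-3 m².
501 °C = 774 K.
P = σAT⁴ = 5.67×10⁻⁸ × 5.97×10^-3 × (774)⁴ = 5.67×10⁻⁸ × 5.97×10^-3 × 3.59×10^11.
P = 122 W.

P ≈ 122 W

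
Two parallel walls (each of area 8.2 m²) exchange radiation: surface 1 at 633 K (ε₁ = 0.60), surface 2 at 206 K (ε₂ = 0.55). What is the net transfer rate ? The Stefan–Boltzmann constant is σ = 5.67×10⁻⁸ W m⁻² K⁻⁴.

Q ≈ 29700 W

For two large parallel gray plates, q = σ(T₁⁴ − T₂⁴) / (1/ε₁ + 1/ε₂ − 1).
1/ε₁ + 1/ε₂ − 1 = 1/0.60 + 1/0.55 − 1 = 2.485.
T₁⁴ − T₂⁴ = 1.61×10^11 − 1.80×10^9 = 1.59×10^11 K⁴.
q = 5.67×10⁻⁸ × 1.59×10^11 / 2.485 = 3620 W/m².
Q = q·A = 3620 × 8.2 = 29700 W.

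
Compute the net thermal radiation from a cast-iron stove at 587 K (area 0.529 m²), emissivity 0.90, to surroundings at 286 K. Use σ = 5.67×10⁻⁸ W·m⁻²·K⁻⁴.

Q = εσA(T⁴ − T_s⁴). T⁴ − T_s⁴ = (587)⁴ − (286)⁴ = 1.19×10^11 − 6.69×10^9 = 1.12×10^11 K⁴.
Q = 0.90 × 5.67×10⁻⁸ × 0.529 × 1.12×10^11 = 3020 W.

Q ≈ 3020 W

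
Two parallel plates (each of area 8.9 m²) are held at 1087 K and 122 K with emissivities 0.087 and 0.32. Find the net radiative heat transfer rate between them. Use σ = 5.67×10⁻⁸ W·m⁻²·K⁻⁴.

Q ≈ 51700 W

For two large parallel gray plates, q = σ(T₁⁴ − T₂⁴) / (1/ε₁ + 1/ε₂ − 1).
1/ε₁ + 1/ε₂ − 1 = 1/0.087 + 1/0.32 − 1 = 13.62.
T₁⁴ − T₂⁴ = 1.40×10^12 − 2.22×10^8 = 1.40×10^12 K⁴.
q = 5.67×10⁻⁸ × 1.40×10^12 / 13.62 = 5810 W/m².
Q = q·A = 5810 × 8.9 = 51700 W.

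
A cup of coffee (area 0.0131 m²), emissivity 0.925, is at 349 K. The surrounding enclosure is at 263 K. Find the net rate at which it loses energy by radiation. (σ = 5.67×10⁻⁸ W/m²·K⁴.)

Q ≈ 6.91 W

Q = εσA(T⁴ − T_s⁴). T⁴ − T_s⁴ = (349)⁴ − (263)⁴ = 1.48×10^10 − 4.78×10^9 = 1.01×10^10 K⁴.
Q = 0.925 × 5.67×10⁻⁸ × 0.0131 × 1.01×10^10 = 6.91 W.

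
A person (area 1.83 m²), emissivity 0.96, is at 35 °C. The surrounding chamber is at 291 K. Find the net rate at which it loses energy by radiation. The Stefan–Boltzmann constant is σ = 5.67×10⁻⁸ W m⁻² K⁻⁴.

Convert: 35 °C = 308 K.
Q = εσA(T⁴ − T_s⁴). T⁴ − T_s⁴ = (308)⁴ − (291)⁴ = 9.00×10^9 − 7.17×10^9 = 1.83×10^9 K⁴.
Q = 0.96 × 5.67×10⁻⁸ × 1.83 × 1.83×10^9 = 182 W.

Q ≈ 182 W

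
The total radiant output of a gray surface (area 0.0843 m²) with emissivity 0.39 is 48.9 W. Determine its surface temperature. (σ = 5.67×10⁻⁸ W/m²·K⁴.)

From P = εσAT⁴, T = (P / εσA)^(1/4) = (48.9 / (0.39 × 5.67×10⁻⁸ × 0.0843))^(1/4).
T = (2.62×10^10)^(1/4) = 402 K.

T ≈ 402 K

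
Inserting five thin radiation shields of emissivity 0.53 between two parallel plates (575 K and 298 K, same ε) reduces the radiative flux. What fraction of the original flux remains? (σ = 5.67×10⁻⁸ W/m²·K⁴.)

With N identical shields there are N+1 = 6 gaps in series, each with the same radiative resistance, so the flux falls to 1/(N+1) of its unshielded value.

ratio ≈ 0.167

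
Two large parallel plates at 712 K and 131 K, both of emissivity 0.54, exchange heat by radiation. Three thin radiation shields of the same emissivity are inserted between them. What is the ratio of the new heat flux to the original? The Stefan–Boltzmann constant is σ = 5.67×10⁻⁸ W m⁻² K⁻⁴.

With N identical shields there are N+1 = 4 gaps in series, each with the same radiative resistance, so the flux falls to 1/(N+1) of its unshielded value.

ratio ≈ 0.250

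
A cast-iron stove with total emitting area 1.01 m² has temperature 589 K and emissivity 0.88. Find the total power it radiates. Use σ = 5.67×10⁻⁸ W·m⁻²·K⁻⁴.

P = εσAT⁴ = 0.88 × 5.67×10⁻⁸ × 1.01 × (589)⁴ = 0.88 × 5.67×10⁻⁸ × 1.01 × 1.20×10^11.
P = 6070 W.

P ≈ 6070 W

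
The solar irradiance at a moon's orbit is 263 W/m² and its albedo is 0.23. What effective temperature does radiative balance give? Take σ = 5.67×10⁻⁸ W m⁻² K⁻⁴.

Power absorbed = (1−a)S·πR²; power emitted = 4πR²σT⁴. Equating and cancelling πR²:
T = ((1−a)S / 4σ)^(1/4) = (203 / (4 × 5.67×10⁻⁸))^(1/4) = (8.93×10^8)^(1/4).
T = 173 K.

T ≈ 173 K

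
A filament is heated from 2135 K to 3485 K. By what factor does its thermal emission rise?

ratio ≈ 7.10

P ∝ T⁴, so the ratio is (3485/2135)⁴ = (1.632)⁴ = 7.10.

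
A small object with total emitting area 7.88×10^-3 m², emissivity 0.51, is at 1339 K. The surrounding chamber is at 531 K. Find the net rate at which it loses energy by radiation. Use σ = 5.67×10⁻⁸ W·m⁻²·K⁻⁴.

Q = εσA(T⁴ − T_s⁴). T⁴ − T_s⁴ = (1339)⁴ − (531)⁴ = 3.21×10^12 − 7.95×10^10 = 3.14×10^12 K⁴.
Q = 0.51 × 5.67×10⁻⁸ × 7.88×10^-3 × 3.14×10^12 = 714 W.

Q ≈ 714 W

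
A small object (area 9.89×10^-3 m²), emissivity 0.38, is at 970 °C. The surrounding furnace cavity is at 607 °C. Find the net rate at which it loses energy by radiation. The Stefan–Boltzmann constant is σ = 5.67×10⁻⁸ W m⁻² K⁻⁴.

Q ≈ 381 W

Convert: 970 °C = 1243 K; 607 °C = 880 K.
Q = εσA(T⁴ − T_s⁴). T⁴ − T_s⁴ = (1243)⁴ − (880)⁴ = 2.39×10^12 − 6.00×10^11 = 1.79×10^12 K⁴.
Q = 0.38 × 5.67×10⁻⁸ × 9.89×10^-3 × 1.79×10^12 = 381 W.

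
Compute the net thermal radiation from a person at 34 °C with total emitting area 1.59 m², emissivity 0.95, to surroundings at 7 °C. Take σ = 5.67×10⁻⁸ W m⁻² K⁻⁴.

Q ≈ 234 W

Convert: 34 °C = 307 K; 7 °C = 280 K.
Q = εσA(T⁴ − T_s⁴). T⁴ − T_s⁴ = (307)⁴ − (280)⁴ = 8.88×10^9 − 6.15×10^9 = 2.74×10^9 K⁴.
Q = 0.95 × 5.67×10⁻⁸ × 1.59 × 2.74×10^9 = 234 W.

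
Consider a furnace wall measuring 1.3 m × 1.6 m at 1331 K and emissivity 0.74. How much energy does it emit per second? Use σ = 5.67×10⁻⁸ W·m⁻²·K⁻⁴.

A = 1.3 × 1.6 = 2.08 m².
Stefan–Boltzmann: P = εσAT⁴ = 0.74 × 5.67×10⁻⁸ × 2.08 × (1331)⁴ = 0.74 × 5.67×10⁻⁸ × 2.08 × 3.14×10^12.
P = 2.74×10^5 W.

P ≈ 2.74×10^5 W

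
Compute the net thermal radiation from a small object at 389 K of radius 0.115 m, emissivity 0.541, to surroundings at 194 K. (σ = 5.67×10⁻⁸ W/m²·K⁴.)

A = 4πr² = 4π × (0.115)² = 0.166 m².
Q = εσA(T⁴ − T_s⁴). T⁴ − T_s⁴ = (389)⁴ − (194)⁴ = 2.29×10^10 − 1.42×10^9 = 2.15×10^10 K⁴.
Q = 0.541 × 5.67×10⁻⁸ × 0.166 × 2.15×10^10 = 110 W.

Q ≈ 110 W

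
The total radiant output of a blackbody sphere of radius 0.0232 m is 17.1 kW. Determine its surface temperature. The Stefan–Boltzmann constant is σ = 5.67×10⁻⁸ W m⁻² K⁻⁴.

T ≈ 2580 K

A = 4πr² = 4π × (0.0232)² = 6.76×10^-3 m².
From P = σAT⁴, T = (P / σA)^(1/4) = (17100 / (5.67×10⁻⁸ × 6.76×10^-3))^(1/4).
T = (4.46×10^13)^(1/4) = 2580 K.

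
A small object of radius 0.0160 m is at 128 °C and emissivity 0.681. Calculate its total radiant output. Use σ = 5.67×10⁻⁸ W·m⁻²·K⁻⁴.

P ≈ 3.21 W

A = 4πr² = 4π × (0.0160)² = 3.22×10^-3 m².
128 °C = 401 K.
Stefan–Boltzmann: P = εσAT⁴ = 0.681 × 5.67×10⁻⁸ × 3.22×10^-3 × (401)⁴ = 0.681 × 5.67×10⁻⁸ × 3.22×10^-3 × 2.59×10^10.
P = 3.21 W.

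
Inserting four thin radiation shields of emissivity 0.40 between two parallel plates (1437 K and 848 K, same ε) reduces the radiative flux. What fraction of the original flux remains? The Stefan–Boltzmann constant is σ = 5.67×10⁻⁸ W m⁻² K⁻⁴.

ratio ≈ 0.200

With N identical shields there are N+1 = 5 gaps in series, each with the same radiative resistance, so the flux falls to 1/(N+1) of its unshielded value.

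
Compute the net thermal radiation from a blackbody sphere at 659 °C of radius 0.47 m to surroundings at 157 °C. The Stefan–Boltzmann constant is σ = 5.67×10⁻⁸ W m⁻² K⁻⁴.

A = 4πr² = 4π × (0.47)² = 2.78 m².
Convert: 659 °C = 932 K; 157 °C = 430 K.
Q = σA(T⁴ − T_s⁴). T⁴ − T_s⁴ = (932)⁴ − (430)⁴ = 7.55×10^11 − 3.42×10^10 = 7.20×10^11 K⁴.
Q = 5.67×10⁻⁸ × 2.78 × 7.20×10^11 = 1.13×10^5 W.

Q ≈ 1.13×10^5 W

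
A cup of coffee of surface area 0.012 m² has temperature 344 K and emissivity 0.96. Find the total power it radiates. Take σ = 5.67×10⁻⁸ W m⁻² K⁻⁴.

P ≈ 9.15 W

P = εσAT⁴ = 0.96 × 5.67×10⁻⁸ × 0.0120 × (344)⁴ = 0.96 × 5.67×10⁻⁸ × 0.0120 × 1.40×10^10.
P = 9.15 W.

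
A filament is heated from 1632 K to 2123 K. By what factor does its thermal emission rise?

P ∝ T⁴, so the ratio is (2123/1632)⁴ = (1.301)⁴ = 2.86.

ratio ≈ 2.86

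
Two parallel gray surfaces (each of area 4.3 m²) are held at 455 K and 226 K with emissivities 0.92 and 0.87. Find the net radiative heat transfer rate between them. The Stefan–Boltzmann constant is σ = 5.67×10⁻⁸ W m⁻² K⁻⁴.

Q ≈ 7940 W

For two large parallel gray plates, q = σ(T₁⁴ − T₂⁴) / (1/ε₁ + 1/ε₂ − 1).
1/ε₁ + 1/ε₂ − 1 = 1/0.92 + 1/0.87 − 1 = 1.236.
T₁⁴ − T₂⁴ = 4.29×10^10 − 2.61×10^9 = 4.03×10^10 K⁴.
q = 5.67×10⁻⁸ × 4.03×10^10 / 1.236 = 1850 W/m².
Q = q·A = 1850 × 4.3 = 7940 W.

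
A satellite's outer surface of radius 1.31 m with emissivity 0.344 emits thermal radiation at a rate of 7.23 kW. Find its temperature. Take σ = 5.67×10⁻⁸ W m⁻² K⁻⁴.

A = 4πr² = 4π × (1.31)² = 21.6 m².
From P = εσAT⁴, T = (P / εσA)^(1/4) = (7230 / (0.344 × 5.67×10⁻⁸ × 21.6))^(1/4).
T = (1.72×10^10)^(1/4) = 362 K.

T ≈ 362 K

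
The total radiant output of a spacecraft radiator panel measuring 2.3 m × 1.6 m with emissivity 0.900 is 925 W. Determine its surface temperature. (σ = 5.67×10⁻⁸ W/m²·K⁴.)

T ≈ 265 K

A = 2.3 × 1.6 = 3.68 m².
From P = εσAT⁴, T = (P / εσA)^(1/4) = (925 / (0.900 × 5.67×10⁻⁸ × 3.68))^(1/4).
T = (4.93×10^9)^(1/4) = 265 K.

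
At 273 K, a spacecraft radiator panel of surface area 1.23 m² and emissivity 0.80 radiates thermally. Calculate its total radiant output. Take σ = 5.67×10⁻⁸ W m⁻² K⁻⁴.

P ≈ 310 W

Stefan–Boltzmann: P = εσAT⁴ = 0.80 × 5.67×10⁻⁸ × 1.23 × (273)⁴ = 0.80 × 5.67×10⁻⁸ × 1.23 × 5.55×10^9.
P = 310 W.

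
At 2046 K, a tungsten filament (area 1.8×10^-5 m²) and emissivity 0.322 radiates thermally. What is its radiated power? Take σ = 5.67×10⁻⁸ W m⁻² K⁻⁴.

Stefan–Boltzmann: P = εσAT⁴ = 0.322 × 5.67×10⁻⁸ × 1.80×10^-5 × (2046)⁴ = 0.322 × 5.67×10⁻⁸ × 1.80×10^-5 × 1.75×10^13.
P = 5.76 W.

P ≈ 5.76 W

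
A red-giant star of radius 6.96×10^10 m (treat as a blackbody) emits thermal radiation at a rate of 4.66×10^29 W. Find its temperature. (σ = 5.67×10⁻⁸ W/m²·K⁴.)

T ≈ 3410 K

A = 4πr² = 4π × (6.96×10^10)² = 6.09×10^22 m².
From P = σAT⁴, T = (P / σA)^(1/4) = (4.66×10^29 / (5.67×10⁻⁸ × 6.09×10^22))^(1/4).
T = (1.35×10^14)^(1/4) = 3410 K.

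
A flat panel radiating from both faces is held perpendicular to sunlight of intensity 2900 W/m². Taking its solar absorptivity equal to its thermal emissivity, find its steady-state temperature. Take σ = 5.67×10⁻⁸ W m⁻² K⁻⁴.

T ≈ 400 K

Absorbed flux αS = emitted flux 2εσT⁴ per unit area; with α = ε this gives T = (S/2σ)^(1/4).
T = (2900 / (2 × 5.67×10⁻⁸))^(1/4) = (2.56×10^10)^(1/4).
T = 400 K.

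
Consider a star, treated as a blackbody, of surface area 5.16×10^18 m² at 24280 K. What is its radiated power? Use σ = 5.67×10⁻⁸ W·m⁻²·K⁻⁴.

P = σAT⁴ = 5.67×10⁻⁸ × 5.16×10^18 × (24280)⁴ = 5.67×10⁻⁸ × 5.16×10^18 × 3.48×10^17.
P = 1.02×10^29 W.

P ≈ 1.02×10^29 W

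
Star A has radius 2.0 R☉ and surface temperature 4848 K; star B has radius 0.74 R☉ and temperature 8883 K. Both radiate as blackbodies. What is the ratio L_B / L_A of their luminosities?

L = 4πR²σT⁴ ∝ R²T⁴, so L_B/L_A = (0.74/2.0)² × (8883/4848)⁴ = 0.137 × 11.3 = 1.54.

L_B/L_A ≈ 1.54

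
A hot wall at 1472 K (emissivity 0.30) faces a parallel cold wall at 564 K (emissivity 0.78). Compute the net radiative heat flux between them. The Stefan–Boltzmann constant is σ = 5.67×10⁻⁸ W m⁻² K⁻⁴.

q ≈ 72000 W/m²

For two large parallel gray plates, q = σ(T₁⁴ − T₂⁴) / (1/ε₁ + 1/ε₂ − 1).
1/ε₁ + 1/ε₂ − 1 = 1/0.30 + 1/0.78 − 1 = 3.615.
T₁⁴ − T₂⁴ = 4.69×10^12 − 1.01×10^11 = 4.59×10^12 K⁴.
q = 5.67×10⁻⁸ × 4.59×10^12 / 3.615 = 72000 W/m².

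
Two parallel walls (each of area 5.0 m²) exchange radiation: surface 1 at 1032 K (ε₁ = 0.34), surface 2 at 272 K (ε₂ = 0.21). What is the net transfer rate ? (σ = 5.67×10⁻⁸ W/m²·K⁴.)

Q ≈ 47700 W

For two large parallel gray plates, q = σ(T₁⁴ − T₂⁴) / (1/ε₁ + 1/ε₂ − 1).
1/ε₁ + 1/ε₂ − 1 = 1/0.34 + 1/0.21 − 1 = 6.703.
T₁⁴ − T₂⁴ = 1.13×10^12 − 5.47×10^9 = 1.13×10^12 K⁴.
q = 5.67×10⁻⁸ × 1.13×10^12 / 6.703 = 9550 W/m².
Q = q·A = 9550 × 5.0 = 47700 W.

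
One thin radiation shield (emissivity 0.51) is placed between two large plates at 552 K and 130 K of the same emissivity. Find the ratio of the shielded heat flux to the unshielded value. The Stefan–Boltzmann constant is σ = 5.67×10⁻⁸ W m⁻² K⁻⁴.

With N identical shields there are N+1 = 2 gaps in series, each with the same radiative resistance, so the flux falls to 1/(N+1) of its unshielded value.

ratio ≈ 0.500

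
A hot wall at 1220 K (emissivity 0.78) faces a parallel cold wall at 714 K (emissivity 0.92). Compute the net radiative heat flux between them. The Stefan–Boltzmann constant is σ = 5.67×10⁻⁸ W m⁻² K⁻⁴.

q ≈ 81000 W/m²

For two large parallel gray plates, q = σ(T₁⁴ − T₂⁴) / (1/ε₁ + 1/ε₂ − 1).
1/ε₁ + 1/ε₂ − 1 = 1/0.78 + 1/0.92 − 1 = 1.369.
T₁⁴ − T₂⁴ = 2.22×10^12 − 2.60×10^11 = 1.96×10^12 K⁴.
q = 5.67×10⁻⁸ × 1.96×10^12 / 1.369 = 81000 W/m².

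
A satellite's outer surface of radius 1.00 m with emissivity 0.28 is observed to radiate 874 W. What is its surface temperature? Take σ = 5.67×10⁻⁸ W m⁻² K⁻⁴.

T ≈ 257 K

A = 4πr² = 4π × (1.00)² = 12.6 m².
From P = εσAT⁴, T = (P / εσA)^(1/4) = (874 / (0.28 × 5.67×10⁻⁸ × 12.6))^(1/4).
T = (4.38×10^9)^(1/4) = 257 K.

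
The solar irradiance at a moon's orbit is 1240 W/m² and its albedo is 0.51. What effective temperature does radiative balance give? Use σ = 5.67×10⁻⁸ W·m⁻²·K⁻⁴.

Power absorbed = (1−a)S·πR²; power emitted = 4πR²σT⁴. Equating and cancelling πR²:
T = ((1−a)S / 4σ)^(1/4) = (608 / (4 × 5.67×10⁻⁸))^(1/4) = (2.68×10^9)^(1/4).
T = 228 K.

T ≈ 228 K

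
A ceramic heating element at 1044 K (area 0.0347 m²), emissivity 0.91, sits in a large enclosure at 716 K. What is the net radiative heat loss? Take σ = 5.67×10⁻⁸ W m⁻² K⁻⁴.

Q = εσA(T⁴ − T_s⁴). T⁴ − T_s⁴ = (1044)⁴ − (716)⁴ = 1.19×10^12 − 2.63×10^11 = 9.25×10^11 K⁴.
Q = 0.91 × 5.67×10⁻⁸ × 0.0347 × 9.25×10^11 = 1660 W.

Q ≈ 1660 W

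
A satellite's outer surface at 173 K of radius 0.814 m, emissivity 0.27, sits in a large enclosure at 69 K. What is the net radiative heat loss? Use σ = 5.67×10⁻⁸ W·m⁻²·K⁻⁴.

A = 4πr² = 4π × (0.814)² = 8.33 m².
Q = εσA(T⁴ − T_s⁴). T⁴ − T_s⁴ = (173)⁴ − (69)⁴ = 8.96×10^8 − 2.27×10^7 = 8.73×10^8 K⁴.
Q = 0.27 × 5.67×10⁻⁸ × 8.33 × 8.73×10^8 = 111 W.

Q ≈ 111 W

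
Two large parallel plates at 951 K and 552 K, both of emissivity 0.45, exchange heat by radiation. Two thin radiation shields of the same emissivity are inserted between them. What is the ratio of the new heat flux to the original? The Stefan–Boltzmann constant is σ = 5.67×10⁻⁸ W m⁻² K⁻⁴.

ratio ≈ 0.333

With N identical shields there are N+1 = 3 gaps in series, each with the same radiative resistance, so the flux falls to 1/(N+1) of its unshielded value.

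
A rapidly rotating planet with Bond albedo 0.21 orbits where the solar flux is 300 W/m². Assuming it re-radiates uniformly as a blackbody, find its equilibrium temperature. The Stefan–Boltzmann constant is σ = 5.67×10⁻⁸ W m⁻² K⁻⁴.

Power absorbed = (1−a)S·πR²; power emitted = 4πR²σT⁴. Equating and cancelling πR²:
T = ((1−a)S / 4σ)^(1/4) = (237 / (4 × 5.67×10⁻⁸))^(1/4) = (1.04×10^9)^(1/4).
T = 180 K.

T ≈ 180 K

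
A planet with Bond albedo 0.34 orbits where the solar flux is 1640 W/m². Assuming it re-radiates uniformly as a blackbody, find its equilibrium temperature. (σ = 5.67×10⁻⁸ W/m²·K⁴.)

T ≈ 263 K

Power absorbed = (1−a)S·πR²; power emitted = 4πR²σT⁴. Equating and cancelling πR²:
T = ((1−a)S / 4σ)^(1/4) = (1080 / (4 × 5.67×10⁻⁸))^(1/4) = (4.77×10^9)^(1/4).
T = 263 K.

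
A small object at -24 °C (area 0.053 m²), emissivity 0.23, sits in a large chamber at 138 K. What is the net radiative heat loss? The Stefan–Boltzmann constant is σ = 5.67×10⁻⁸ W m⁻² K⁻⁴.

Convert: -24 °C = 249 K.
Q = εσA(T⁴ − T_s⁴). T⁴ − T_s⁴ = (249)⁴ − (138)⁴ = 3.84×10^9 − 3.63×10^8 = 3.48×10^9 K⁴.
Q = 0.23 × 5.67×10⁻⁸ × 0.0530 × 3.48×10^9 = 2.41 W.

Q ≈ 2.41 W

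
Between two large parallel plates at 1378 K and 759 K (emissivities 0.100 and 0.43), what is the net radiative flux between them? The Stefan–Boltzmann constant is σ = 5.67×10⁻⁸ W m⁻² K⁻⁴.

For two large parallel gray plates, q = σ(T₁⁴ − T₂⁴) / (1/ε₁ + 1/ε₂ − 1).
1/ε₁ + 1/ε₂ − 1 = 1/0.100 + 1/0.43 − 1 = 11.33.
T₁⁴ − T₂⁴ = 3.61×10^12 − 3.32×10^11 = 3.27×10^12 K⁴.
q = 5.67×10⁻⁸ × 3.27×10^12 / 11.33 = 16400 W/m².

q ≈ 16400 W/m²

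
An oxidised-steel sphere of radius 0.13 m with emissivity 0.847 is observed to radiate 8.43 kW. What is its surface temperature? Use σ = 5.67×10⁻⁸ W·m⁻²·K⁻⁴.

T ≈ 953 K

A = 4πr² = 4π × (0.13)² = 0.212 m².
From P = εσAT⁴, T = (P / εσA)^(1/4) = (8430 / (0.847 × 5.67×10⁻⁸ × 0.212))^(1/4).
T = (8.27×10^11)^(1/4) = 953 K.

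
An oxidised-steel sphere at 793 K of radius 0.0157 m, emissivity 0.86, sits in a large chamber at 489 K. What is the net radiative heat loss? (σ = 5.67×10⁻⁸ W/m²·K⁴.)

A = 4πr² = 4π × (0.0157)² = 3.10×10^-3 m².
Q = εσA(T⁴ − T_s⁴). T⁴ − T_s⁴ = (793)⁴ − (489)⁴ = 3.95×10^11 − 5.72×10^10 = 3.38×10^11 K⁴.
Q = 0.86 × 5.67×10⁻⁸ × 3.10×10^-3 × 3.38×10^11 = 51.1 W.

Q ≈ 51.1 W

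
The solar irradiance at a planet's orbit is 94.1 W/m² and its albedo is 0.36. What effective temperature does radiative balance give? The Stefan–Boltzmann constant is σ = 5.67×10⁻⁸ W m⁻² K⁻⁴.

Power absorbed = (1−a)S·πR²; power emitted = 4πR²σT⁴. Equating and cancelling πR²:
T = ((1−a)S / 4σ)^(1/4) = (60.2 / (4 × 5.67×10⁻⁸))^(1/4) = (2.66×10^8)^(1/4).
T = 128 K.

T ≈ 128 K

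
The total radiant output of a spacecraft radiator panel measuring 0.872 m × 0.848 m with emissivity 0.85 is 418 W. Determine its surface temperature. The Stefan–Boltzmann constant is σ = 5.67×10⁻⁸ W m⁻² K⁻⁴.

T ≈ 329 K

A = 0.872 × 0.848 = 0.739 m².
From P = εσAT⁴, T = (P / εσA)^(1/4) = (418 / (0.85 × 5.67×10⁻⁸ × 0.739))^(1/4).
T = (1.17×10^10)^(1/4) = 329 K.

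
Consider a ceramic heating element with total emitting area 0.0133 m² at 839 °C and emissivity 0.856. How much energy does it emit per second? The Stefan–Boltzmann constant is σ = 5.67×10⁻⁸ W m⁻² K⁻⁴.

P ≈ 987 W

839 °C = 1112 K.
P = εσAT⁴ = 0.856 × 5.67×10⁻⁸ × 0.0133 × (1112)⁴ = 0.856 × 5.67×10⁻⁸ × 0.0133 × 1.53×10^12.
P = 987 W.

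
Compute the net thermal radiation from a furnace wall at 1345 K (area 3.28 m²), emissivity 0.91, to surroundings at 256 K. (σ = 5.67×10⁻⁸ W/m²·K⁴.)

Q ≈ 5.53×10^5 W

Q = εσA(T⁴ − T_s⁴). T⁴ − T_s⁴ = (1345)⁴ − (256)⁴ = 3.27×10^12 − 4.29×10^9 = 3.27×10^12 K⁴.
Q = 0.91 × 5.67×10⁻⁸ × 3.28 × 3.27×10^12 = 5.53×10^5 W.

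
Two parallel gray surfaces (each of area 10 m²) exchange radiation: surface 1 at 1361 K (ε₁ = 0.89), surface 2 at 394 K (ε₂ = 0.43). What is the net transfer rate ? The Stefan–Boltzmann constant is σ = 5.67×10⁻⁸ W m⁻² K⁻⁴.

Q ≈ 7.89×10^5 W

For two large parallel gray plates, q = σ(T₁⁴ − T₂⁴) / (1/ε₁ + 1/ε₂ − 1).
1/ε₁ + 1/ε₂ − 1 = 1/0.89 + 1/0.43 − 1 = 2.449.
T₁⁴ − T₂⁴ = 3.43×10^12 − 2.41×10^10 = 3.41×10^12 K⁴.
q = 5.67×10⁻⁸ × 3.41×10^12 / 2.449 = 78900 W/m².
Q = q·A = 78900 × 10 = 7.89×10^5 W.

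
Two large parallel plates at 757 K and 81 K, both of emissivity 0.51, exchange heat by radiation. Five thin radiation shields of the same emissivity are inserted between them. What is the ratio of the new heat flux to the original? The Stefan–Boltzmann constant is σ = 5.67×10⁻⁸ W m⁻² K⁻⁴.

ratio ≈ 0.167

With N identical shields there are N+1 = 6 gaps in series, each with the same radiative resistance, so the flux falls to 1/(N+1) of its unshielded value.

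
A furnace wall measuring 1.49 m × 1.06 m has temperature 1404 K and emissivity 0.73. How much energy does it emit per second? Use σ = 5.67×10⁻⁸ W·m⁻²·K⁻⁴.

P ≈ 2.54×10^5 W

A = 1.49 × 1.06 = 1.58 m².
P = εσAT⁴ = 0.73 × 5.67×10⁻⁸ × 1.58 × (1404)⁴ = 0.73 × 5.67×10⁻⁸ × 1.58 × 3.89×10^12.
P = 2.54×10^5 W.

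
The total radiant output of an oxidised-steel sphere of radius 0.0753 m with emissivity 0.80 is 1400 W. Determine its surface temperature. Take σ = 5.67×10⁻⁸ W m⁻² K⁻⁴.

T ≈ 811 K

A = 4πr² = 4π × (0.0753)² = 0.0713 m².
From P = εσAT⁴, T = (P / εσA)^(1/4) = (1400 / (0.80 × 5.67×10⁻⁸ × 0.0713))^(1/4).
T = (4.33×10^11)^(1/4) = 811 K.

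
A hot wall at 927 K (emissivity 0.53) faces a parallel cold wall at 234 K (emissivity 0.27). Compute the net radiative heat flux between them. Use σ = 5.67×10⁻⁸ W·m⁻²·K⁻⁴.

q ≈ 9080 W/m²

For two large parallel gray plates, q = σ(T₁⁴ − T₂⁴) / (1/ε₁ + 1/ε₂ − 1).
1/ε₁ + 1/ε₂ − 1 = 1/0.53 + 1/0.27 − 1 = 4.590.
T₁⁴ − T₂⁴ = 7.38×10^11 − 3.00×10^9 = 7.35×10^11 K⁴.
q = 5.67×10⁻⁸ × 7.35×10^11 / 4.590 = 9080 W/m².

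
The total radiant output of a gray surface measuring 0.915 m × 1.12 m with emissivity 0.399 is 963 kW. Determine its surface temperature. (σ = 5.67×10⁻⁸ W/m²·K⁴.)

A = 0.915 × 1.12 = 1.02 m².
From P = εσAT⁴, T = (P / εσA)^(1/4) = (9.63×10^5 / (0.399 × 5.67×10⁻⁸ × 1.02))^(1/4).
T = (4.15×10^13)^(1/4) = 2540 K.

T ≈ 2540 K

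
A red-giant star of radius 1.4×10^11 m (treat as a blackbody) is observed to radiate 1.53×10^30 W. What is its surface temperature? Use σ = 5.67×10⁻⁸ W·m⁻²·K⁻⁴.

A = 4πr² = 4π × (1.4×10^11)² = 2.46×10^23 m².
From P = σAT⁴, T = (P / σA)^(1/4) = (1.53×10^30 / (5.67×10⁻⁸ × 2.46×10^23))^(1/4).
T = (1.10×10^14)^(1/4) = 3240 K.

T ≈ 3240 K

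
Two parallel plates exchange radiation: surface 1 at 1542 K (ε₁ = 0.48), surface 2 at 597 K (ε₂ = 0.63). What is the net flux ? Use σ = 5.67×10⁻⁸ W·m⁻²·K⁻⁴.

For two large parallel gray plates, q = σ(T₁⁴ − T₂⁴) / (1/ε₁ + 1/ε₂ − 1).
1/ε₁ + 1/ε₂ − 1 = 1/0.48 + 1/0.63 − 1 = 2.671.
T₁⁴ − T₂⁴ = 5.65×10^12 − 1.27×10^11 = 5.53×10^12 K⁴.
q = 5.67×10⁻⁸ × 5.53×10^12 / 2.671 = 1.17×10^5 W/m².

q ≈ 1.17×10^5 W/m²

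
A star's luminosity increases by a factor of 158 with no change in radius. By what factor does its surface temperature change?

P ∝ T⁴ ⇒ T ∝ P^(1/4), so T scales by (158)^(1/4) = 3.55.

factor ≈ 3.55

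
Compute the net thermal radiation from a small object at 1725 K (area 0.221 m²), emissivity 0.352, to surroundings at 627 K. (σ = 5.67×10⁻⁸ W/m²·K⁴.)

Q ≈ 38400 W

Q = εσA(T⁴ − T_s⁴). T⁴ − T_s⁴ = (1725)⁴ − (627)⁴ = 8.85×10^12 − 1.55×10^11 = 8.70×10^12 K⁴.
Q = 0.352 × 5.67×10⁻⁸ × 0.221 × 8.70×10^12 = 38400 W.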